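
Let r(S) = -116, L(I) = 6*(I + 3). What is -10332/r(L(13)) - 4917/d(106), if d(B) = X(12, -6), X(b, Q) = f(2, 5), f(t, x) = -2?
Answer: 147759/58 ≈ 2547.6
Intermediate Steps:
X(b, Q) = -2
L(I) = 18 + 6*I (L(I) = 6*(3 + I) = 18 + 6*I)
d(B) = -2
-10332/r(L(13)) - 4917/d(106) = -10332/(-116) - 4917/(-2) = -10332*(-1/116) - 4917*(-½) = 2583/29 + 4917/2 = 147759/58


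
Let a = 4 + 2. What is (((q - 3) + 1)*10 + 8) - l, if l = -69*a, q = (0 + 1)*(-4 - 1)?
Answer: 352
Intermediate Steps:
a = 6
q = -5 (q = 1*(-5) = -5)
l = -414 (l = -69*6 = -414)
(((q - 3) + 1)*10 + 8) - l = (((-5 - 3) + 1)*10 + 8) - 1*(-414) = ((-8 + 1)*10 + 8) + 414 = (-7*10 + 8) + 414 = (-70 + 8) + 414 = -62 + 414 = 352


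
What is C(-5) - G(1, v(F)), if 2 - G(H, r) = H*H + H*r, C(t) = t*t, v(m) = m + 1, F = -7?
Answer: 18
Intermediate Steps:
v(m) = 1 + m
C(t) = t²
G(H, r) = 2 - H² - H*r (G(H, r) = 2 - (H*H + H*r) = 2 - (H² + H*r) = 2 + (-H² - H*r) = 2 - H² - H*r)
C(-5) - G(1, v(F)) = (-5)² - (2 - 1*1² - 1*1*(1 - 7)) = 25 - (2 - 1*1 - 1*1*(-6)) = 25 - (2 - 1 + 6) = 25 - 1*7 = 25 - 7 = 18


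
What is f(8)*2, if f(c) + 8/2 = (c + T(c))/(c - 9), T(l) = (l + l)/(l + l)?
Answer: -26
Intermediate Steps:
T(l) = 1 (T(l) = (2*l)/((2*l)) = (2*l)*(1/(2*l)) = 1)
f(c) = -4 + (1 + c)/(-9 + c) (f(c) = -4 + (c + 1)/(c - 9) = -4 + (1 + c)/(-9 + c))
f(8)*2 = ((37 - 3*8)/(-9 + 8))*2 = ((37 - 24)/(-1))*2 = -1*13*2 = -13*2 = -26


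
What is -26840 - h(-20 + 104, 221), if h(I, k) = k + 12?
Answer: -27073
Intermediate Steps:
h(I, k) = 12 + k
-26840 - h(-20 + 104, 221) = -26840 - (12 + 221) = -26840 - 1*233 = -26840 - 233 = -27073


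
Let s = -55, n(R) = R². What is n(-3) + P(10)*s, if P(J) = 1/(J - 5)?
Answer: -2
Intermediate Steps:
P(J) = 1/(-5 + J)
n(-3) + P(10)*s = (-3)² - 55/(-5 + 10) = 9 - 55/5 = 9 + (⅕)*(-55) = 9 - 11 = -2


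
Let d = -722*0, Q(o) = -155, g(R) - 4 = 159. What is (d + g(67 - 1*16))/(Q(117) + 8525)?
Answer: 163/8370 ≈ 0.019474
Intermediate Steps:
g(R) = 163 (g(R) = 4 + 159 = 163)
d = 0
(d + g(67 - 1*16))/(Q(117) + 8525) = (0 + 163)/(-155 + 8525) = 163/8370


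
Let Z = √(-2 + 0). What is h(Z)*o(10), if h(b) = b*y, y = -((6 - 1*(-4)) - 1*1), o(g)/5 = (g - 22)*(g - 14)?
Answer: -2160*I*√2 ≈ -3054.7*I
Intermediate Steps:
o(g) = 5*(-22 + g)*(-14 + g) (o(g) = 5*((g - 22)*(g - 14)) = 5*((-22 + g)*(-14 + g)) = 5*(-22 + g)*(-14 + g))
y = -9 (y = -((6 + 4) - 1) = -(10 - 1) = -1*9 = -9)
Z = I*√2 (Z = √(-2) = I*√2 ≈ 1.4142*I)
h(b) = -9*b (h(b) = b*(-9) = -9*b)
h(Z)*o(10) = (-9*I*√2)*(1540 - 180*10 + 5*10²) = (-9*I*√2)*(1540 - 1800 + 5*100) = (-9*I*√2)*(1540 - 1800 + 500) = -9*I*√2*240 = -2160*I*√2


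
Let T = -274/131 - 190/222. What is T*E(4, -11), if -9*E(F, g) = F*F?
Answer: 685744/130869 ≈ 5.2399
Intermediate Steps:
E(F, g) = -F**2/9 (E(F, g) = -F*F/9 = -F**2/9)
T = -42859/14541 (T = -274*1/131 - 190*1/222 = -274/131 - 95/111 = -42859/14541 ≈ -2.9475)
T*E(4, -11) = -(-42859)*4**2/130869 = -(-42859)*16/130869 = -42859/14541*(-16/9) = 685744/130869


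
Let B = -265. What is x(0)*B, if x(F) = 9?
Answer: -2385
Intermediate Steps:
x(0)*B = 9*(-265) = -2385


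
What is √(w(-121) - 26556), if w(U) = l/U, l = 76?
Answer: 2*I*√803338/11 ≈ 162.96*I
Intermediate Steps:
w(U) = 76/U
√(w(-121) - 26556) = √(76/(-121) - 26556) = √(76*(-1/121) - 26556) = √(-76/121 - 26556) = √(-3213352/121) = 2*I*√803338/11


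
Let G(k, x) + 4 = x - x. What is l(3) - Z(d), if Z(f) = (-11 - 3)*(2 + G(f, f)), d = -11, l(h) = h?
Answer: -25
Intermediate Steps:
G(k, x) = -4 (G(k, x) = -4 + (x - x) = -4 + 0 = -4)
Z(f) = 28 (Z(f) = (-11 - 3)*(2 - 4) = -14*(-2) = 28)
l(3) - Z(d) = 3 - 1*28 = 3 - 28 = -25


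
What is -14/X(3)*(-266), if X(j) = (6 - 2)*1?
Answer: 931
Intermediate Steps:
X(j) = 4 (X(j) = 4*1 = 4)
-14/X(3)*(-266) = -14/4*(-266) = -14*1/4*(-266) = -7/2*(-266) = 931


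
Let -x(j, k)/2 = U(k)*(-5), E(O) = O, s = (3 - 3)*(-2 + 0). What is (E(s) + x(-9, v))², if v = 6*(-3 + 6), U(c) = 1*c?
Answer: 32400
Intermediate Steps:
s = 0 (s = 0*(-2) = 0)
U(c) = c
v = 18 (v = 6*3 = 18)
x(j, k) = 10*k (x(j, k) = -2*k*(-5) = -(-10)*k = 10*k)
(E(s) + x(-9, v))² = (0 + 10*18)² = (0 + 180)² = 180² = 32400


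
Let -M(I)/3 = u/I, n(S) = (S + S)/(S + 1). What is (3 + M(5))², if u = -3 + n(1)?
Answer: 441/25 ≈ 17.640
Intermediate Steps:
n(S) = 2*S/(1 + S) (n(S) = (2*S)/(1 + S) = 2*S/(1 + S))
u = -2 (u = -3 + 2*1/(1 + 1) = -3 + 2*1/2 = -3 + 2*1*(½) = -3 + 1 = -2)
M(I) = 6/I (M(I) = -(-6)/I = 6/I)
(3 + M(5))² = (3 + 6/5)² = (21/5)² = 441/25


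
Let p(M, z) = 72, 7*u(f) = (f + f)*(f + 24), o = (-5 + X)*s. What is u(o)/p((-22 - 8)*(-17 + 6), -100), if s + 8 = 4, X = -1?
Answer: 32/7 ≈ 4.5714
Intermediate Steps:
s = -4 (s = -8 + 4 = -4)
o = 24 (o = (-5 - 1)*(-4) = -6*(-4) = 24)
u(f) = 2*f*(24 + f)/7 (u(f) = ((f + f)*(f + 24))/7 = ((2*f)*(24 + f))/7 = (2*f*(24 + f))/7 = 2*f*(24 + f)/7)
u(o)/p((-22 - 8)*(-17 + 6), -100) = ((2/7)*24*(24 + 24))/72 = ((2/7)*24*48)*(1/72) = (2304/7)*(1/72) = 32/7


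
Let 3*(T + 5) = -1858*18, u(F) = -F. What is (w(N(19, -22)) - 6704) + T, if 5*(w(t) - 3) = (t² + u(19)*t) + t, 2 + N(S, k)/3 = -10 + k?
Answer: -15406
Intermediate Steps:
N(S, k) = -36 + 3*k (N(S, k) = -6 + 3*(-10 + k) = -6 + (-30 + 3*k) = -36 + 3*k)
T = -11153 (T = -5 + (-1858*18)/3 = -5 + (⅓)*(-33444) = -5 - 11148 = -11153)
w(t) = 3 - 18*t/5 + t²/5 (w(t) = 3 + ((t² + (-1*19)*t) + t)/5 = 3 + ((t² - 19*t) + t)/5 = 3 + (t² - 18*t)/5 = 3 + (-18*t/5 + t²/5) = 3 - 18*t/5 + t²/5)
(w(N(19, -22)) - 6704) + T = ((3 - 18*(-36 + 3*(-22))/5 + (-36 + 3*(-22))²/5) - 6704) - 11153 = ((3 - 18*(-36 - 66)/5 + (-36 - 66)²/5) - 6704) - 11153 = ((3 - 18/5*(-102) + (⅕)*(-102)²) - 6704) - 11153 = ((3 + 1836/5 + (⅕)*10404) - 6704) - 11153 = ((3 + 1836/5 + 10404/5) - 6704) - 11153 = (2451 - 6704) - 11153 = -4253 - 11153 = -15406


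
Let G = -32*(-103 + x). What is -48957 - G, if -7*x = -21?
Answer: -52157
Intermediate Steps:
x = 3 (x = -⅐*(-21) = 3)
G = 3200 (G = -32*(-103 + 3) = -32*(-100) = 3200)
-48957 - G = -48957 - 1*3200 = -48957 - 3200 = -52157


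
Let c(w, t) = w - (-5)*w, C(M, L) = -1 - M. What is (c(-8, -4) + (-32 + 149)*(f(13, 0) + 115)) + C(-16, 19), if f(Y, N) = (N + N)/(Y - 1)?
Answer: 13422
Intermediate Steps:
f(Y, N) = 2*N/(-1 + Y) (f(Y, N) = (2*N)/(-1 + Y) = 2*N/(-1 + Y))
c(w, t) = 6*w (c(w, t) = w + 5*w = 6*w)
(c(-8, -4) + (-32 + 149)*(f(13, 0) + 115)) + C(-16, 19) = (6*(-8) + (-32 + 149)*(2*0/(-1 + 13) + 115)) + (-1 - 1*(-16)) = (-48 + 117*(2*0/12 + 115)) + (-1 + 16) = (-48 + 117*(2*0*(1/12) + 115)) + 15 = (-48 + 117*(0 + 115)) + 15 = (-48 + 117*115) + 15 = (-48 + 13455) + 15 = 13407 + 15 = 13422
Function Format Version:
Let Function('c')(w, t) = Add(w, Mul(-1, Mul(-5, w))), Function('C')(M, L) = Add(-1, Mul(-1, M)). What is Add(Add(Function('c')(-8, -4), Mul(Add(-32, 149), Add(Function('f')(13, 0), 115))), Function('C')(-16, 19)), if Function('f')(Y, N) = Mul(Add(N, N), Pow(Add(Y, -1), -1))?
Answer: 13422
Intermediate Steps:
Function('f')(Y, N) = Mul(2, N, Pow(Add(-1, Y), -1)) (Function('f')(Y, N) = Mul(Mul(2, N), Pow(Add(-1, Y), -1)) = Mul(2, N, Pow(Add(-1, Y), -1)))
Function('c')(w, t) = Mul(6, w) (Function('c')(w, t) = Add(w, Mul(5, w)) = Mul(6, w))
Add(Add(Function('c')(-8, -4), Mul(Add(-32, 149), Add(Function('f')(13, 0), 115))), Function('C')(-16, 19)) = Add(Add(Mul(6, -8), Mul(Add(-32, 149), Add(Mul(2, 0, Pow(Add(-1, 13), -1)), 115))), Add(-1, Mul(-1, -16))) = Add(Add(-48, Mul(117, Add(Mul(2, 0, Pow(12, -1)), 115))), Add(-1, 16)) = Add(Add(-48, Mul(117, Add(Mul(2, 0, Rational(1, 12)), 115))), 15) = Add(Add(-48, Mul(117, Add(0, 115))), 15) = Add(Add(-48, Mul(117, 115)), 15) = Add(Add(-48, 13455), 15) = Add(13407, 15) = 13422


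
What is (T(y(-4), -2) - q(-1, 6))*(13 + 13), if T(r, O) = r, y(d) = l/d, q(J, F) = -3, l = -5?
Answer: 221/2 ≈ 110.50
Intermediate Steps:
y(d) = -5/d
(T(y(-4), -2) - q(-1, 6))*(13 + 13) = (-5/(-4) - 1*(-3))*(13 + 13) = (-5*(-¼) + 3)*26 = (5/4 + 3)*26 = (17/4)*26 = 221/2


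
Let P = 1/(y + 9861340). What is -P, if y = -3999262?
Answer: -1/5862078 ≈ -1.7059e-7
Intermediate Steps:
P = 1/5862078 (P = 1/(-3999262 + 9861340) = 1/5862078 ≈ 1.7059e-7)
-P = -1*1/5862078 = -1/5862078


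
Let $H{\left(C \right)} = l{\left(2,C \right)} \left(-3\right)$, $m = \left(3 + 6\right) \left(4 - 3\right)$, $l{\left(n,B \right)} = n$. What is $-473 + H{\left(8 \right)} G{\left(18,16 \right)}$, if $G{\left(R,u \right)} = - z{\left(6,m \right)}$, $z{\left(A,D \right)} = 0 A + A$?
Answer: $-437$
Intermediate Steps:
$m = 9$ ($m = 9 \cdot 1 = 9$)
$H{\left(C \right)} = -6$ ($H{\left(C \right)} = 2 \left(-3\right) = -6$)
$z{\left(A,D \right)} = A$ ($z{\left(A,D \right)} = 0 + A = A$)
$G{\left(R,u \right)} = -6$ ($G{\left(R,u \right)} = \left(-1\right) 6 = -6$)
$-473 + H{\left(8 \right)} G{\left(18,16 \right)} = -473 - -36 = -473 + 36 = -437$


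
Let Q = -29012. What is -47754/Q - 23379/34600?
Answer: 243504213/250953800 ≈ 0.97031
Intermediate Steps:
-47754/Q - 23379/34600 = -47754/(-29012) - 23379/34600 = -47754*(-1/29012) - 23379*1/34600 = 23877/14506 - 23379/34600 = 243504213/250953800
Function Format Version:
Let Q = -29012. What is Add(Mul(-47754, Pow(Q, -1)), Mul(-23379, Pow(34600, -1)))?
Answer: Rational(243504213, 250953800) ≈ 0.97031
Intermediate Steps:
Add(Mul(-47754, Pow(Q, -1)), Mul(-23379, Pow(34600, -1))) = Add(Mul(-47754, Pow(-29012, -1)), Mul(-23379, Pow(34600, -1))) = Add(Mul(-47754, Rational(-1, 29012)), Mul(-23379, Rational(1, 34600))) = Add(Rational(23877, 14506), Rational(-23379, 34600)) = Rational(243504213, 250953800)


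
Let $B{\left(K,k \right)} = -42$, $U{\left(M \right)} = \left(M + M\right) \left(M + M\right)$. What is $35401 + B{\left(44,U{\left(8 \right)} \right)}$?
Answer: $35359$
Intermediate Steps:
$U{\left(M \right)} = 4 M^{2}$ ($U{\left(M \right)} = 2 M 2 M = 4 M^{2}$)
$35401 + B{\left(44,U{\left(8 \right)} \right)} = 35401 - 42 = 35359$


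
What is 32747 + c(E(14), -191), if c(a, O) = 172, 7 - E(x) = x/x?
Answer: 32919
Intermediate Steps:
E(x) = 6 (E(x) = 7 - x/x = 7 - 1*1 = 7 - 1 = 6)
32747 + c(E(14), -191) = 32747 + 172 = 32919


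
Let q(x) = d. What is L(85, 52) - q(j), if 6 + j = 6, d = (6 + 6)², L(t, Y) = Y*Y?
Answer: 2560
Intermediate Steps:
L(t, Y) = Y²
d = 144 (d = 12² = 144)
j = 0 (j = -6 + 6 = 0)
q(x) = 144
L(85, 52) - q(j) = 52² - 1*144 = 2704 - 144 = 2560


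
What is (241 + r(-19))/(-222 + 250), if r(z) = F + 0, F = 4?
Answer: 35/4 ≈ 8.7500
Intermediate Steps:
r(z) = 4 (r(z) = 4 + 0 = 4)
(241 + r(-19))/(-222 + 250) = (241 + 4)/(-222 + 250) = 245/28 = 245*(1/28) = 35/4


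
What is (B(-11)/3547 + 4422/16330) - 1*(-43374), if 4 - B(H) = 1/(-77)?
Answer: 96725347915584/2230016635 ≈ 43374.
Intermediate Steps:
B(H) = 309/77 (B(H) = 4 - 1/(-77) = 4 - 1*(-1/77) = 4 + 1/77 = 309/77)
(B(-11)/3547 + 4422/16330) - 1*(-43374) = ((309/77)/3547 + 4422/16330) - 1*(-43374) = ((309/77)*(1/3547) + 4422*(1/16330)) + 43374 = (309/273119 + 2211/8165) + 43374 = 606389094/2230016635 + 43374 = 96725347915584/2230016635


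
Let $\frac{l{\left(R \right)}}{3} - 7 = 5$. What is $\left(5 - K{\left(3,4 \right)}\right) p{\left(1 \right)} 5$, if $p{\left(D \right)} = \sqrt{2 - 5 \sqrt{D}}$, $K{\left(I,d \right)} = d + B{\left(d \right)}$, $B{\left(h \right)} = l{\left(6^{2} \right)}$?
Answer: $- 175 i \sqrt{3} \approx - 303.11 i$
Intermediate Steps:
$l{\left(R \right)} = 36$ ($l{\left(R \right)} = 21 + 3 \cdot 5 = 21 + 15 = 36$)
$B{\left(h \right)} = 36$
$K{\left(I,d \right)} = 36 + d$ ($K{\left(I,d \right)} = d + 36 = 36 + d$)
$\left(5 - K{\left(3,4 \right)}\right) p{\left(1 \right)} 5 = \left(5 - \left(36 + 4\right)\right) \sqrt{2 - 5 \sqrt{1}} \cdot 5 = \left(5 - 40\right) \sqrt{2 - 5} \cdot 5 = - 35 \sqrt{-3} \cdot 5 = - 35 i \sqrt{3} \cdot 5 = - 175 i \sqrt{3}$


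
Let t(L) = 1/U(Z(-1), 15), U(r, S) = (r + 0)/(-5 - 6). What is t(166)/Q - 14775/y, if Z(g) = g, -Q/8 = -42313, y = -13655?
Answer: 1000309361/924454424 ≈ 1.0821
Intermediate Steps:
Q = 338504 (Q = -8*(-42313) = 338504)
U(r, S) = -r/11 (U(r, S) = r/(-11) = r*(-1/11) = -r/11)
t(L) = 11 (t(L) = 1/(-1/11*(-1)) = 1/(1/11) = 11)
t(166)/Q - 14775/y = 11/338504 - 14775/(-13655) = 11*(1/338504) - 14775*(-1/13655) = 11/338504 + 2955/2731 = 1000309361/924454424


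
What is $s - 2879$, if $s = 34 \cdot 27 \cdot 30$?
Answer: $24661$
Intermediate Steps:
$s = 27540$ ($s = 918 \cdot 30 = 27540$)
$s - 2879 = 27540 - 2879 = 24661$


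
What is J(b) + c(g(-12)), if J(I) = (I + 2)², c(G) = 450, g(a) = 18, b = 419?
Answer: 177691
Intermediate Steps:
J(I) = (2 + I)²
J(b) + c(g(-12)) = (2 + 419)² + 450 = 421² + 450 = 177241 + 450 = 177691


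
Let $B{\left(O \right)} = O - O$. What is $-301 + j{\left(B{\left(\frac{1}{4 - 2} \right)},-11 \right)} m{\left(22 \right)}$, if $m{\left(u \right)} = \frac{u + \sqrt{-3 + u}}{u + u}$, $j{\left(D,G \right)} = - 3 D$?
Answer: $-301$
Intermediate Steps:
$B{\left(O \right)} = 0$
$m{\left(u \right)} = \frac{u + \sqrt{-3 + u}}{2 u}$
$-301 + j{\left(B{\left(\frac{1}{4 - 2} \right)},-11 \right)} m{\left(22 \right)} = -301 + \left(-3\right) 0 \frac{22 + \sqrt{-3 + 22}}{2 \cdot 22} = -301 + 0 \cdot \frac{1}{2} \cdot \frac{1}{22} \left(22 + \sqrt{19}\right) = -301 + 0 \left(\frac{1}{2} + \frac{\sqrt{19}}{44}\right) = -301 + 0 = -301$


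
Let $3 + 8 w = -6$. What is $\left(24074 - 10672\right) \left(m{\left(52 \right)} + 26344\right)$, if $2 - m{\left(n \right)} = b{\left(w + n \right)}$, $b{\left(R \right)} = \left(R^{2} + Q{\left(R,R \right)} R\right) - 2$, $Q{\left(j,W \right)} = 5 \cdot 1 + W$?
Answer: $\frac{4485294247}{16} \approx 2.8033 \cdot 10^{8}$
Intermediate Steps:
$w = - \frac{9}{8}$ ($w = - \frac{3}{8} + \frac{1}{8} \left(-6\right) = - \frac{3}{8} - \frac{3}{4} = - \frac{9}{8} \approx -1.125$)
$Q{\left(j,W \right)} = 5 + W$
$b{\left(R \right)} = -2 + R^{2} + R \left(5 + R\right)$ ($b{\left(R \right)} = \left(R^{2} + \left(5 + R\right) R\right) - 2 = \left(R^{2} + R \left(5 + R\right)\right) - 2 = -2 + R^{2} + R \left(5 + R\right)$)
$m{\left(n \right)} = 4 - \left(- \frac{9}{8} + n\right)^{2} - \left(- \frac{9}{8} + n\right) \left(\frac{31}{8} + n\right)$ ($m{\left(n \right)} = 2 - \left(-2 + \left(- \frac{9}{8} + n\right)^{2} + \left(- \frac{9}{8} + n\right) \left(5 + \left(- \frac{9}{8} + n\right)\right)\right) = 2 - \left(-2 + \left(- \frac{9}{8} + n\right)^{2} + \left(- \frac{9}{8} + n\right) \left(\frac{31}{8} + n\right)\right) = 4 - \left(- \frac{9}{8} + n\right)^{2} - \left(- \frac{9}{8} + n\right) \left(\frac{31}{8} + n\right)$)
$\left(24074 - 10672\right) \left(m{\left(52 \right)} + 26344\right) = \left(24074 - 10672\right) \left(\left(\frac{227}{32} - 2 \cdot 52^{2} - 26\right) + 26344\right) = 13402 \left(\left(\frac{227}{32} - 5408 - 26\right) + 26344\right) = 13402 \left(- \frac{173661}{32} + 26344\right) = 13402 \cdot \frac{669347}{32} = \frac{4485294247}{16}$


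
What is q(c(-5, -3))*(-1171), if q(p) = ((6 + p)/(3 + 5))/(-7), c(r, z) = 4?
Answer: 5855/28 ≈ 209.11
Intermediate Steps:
q(p) = -3/28 - p/56 (q(p) = ((6 + p)/8)*(-1/7) = ((6 + p)*(1/8))*(-1/7) = (3/4 + p/8)*(-1/7) = -3/28 - p/56)
q(c(-5, -3))*(-1171) = (-3/28 - 1/56*4)*(-1171) = (-3/28 - 1/14)*(-1171) = -5/28*(-1171) = 5855/28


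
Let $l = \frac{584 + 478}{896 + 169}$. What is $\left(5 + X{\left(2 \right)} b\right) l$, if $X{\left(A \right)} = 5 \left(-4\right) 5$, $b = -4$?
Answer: $\frac{28674}{71} \approx 403.86$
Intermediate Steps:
$X{\left(A \right)} = -100$ ($X{\left(A \right)} = \left(-20\right) 5 = -100$)
$l = \frac{354}{355}$ ($l = \frac{1062}{1065} = 1062 \cdot \frac{1}{1065} = \frac{354}{355} \approx 0.99718$)
$\left(5 + X{\left(2 \right)} b\right) l = \left(5 - -400\right) \frac{354}{355} = \left(5 + 400\right) \frac{354}{355} = 405 \cdot \frac{354}{355} = \frac{28674}{71}$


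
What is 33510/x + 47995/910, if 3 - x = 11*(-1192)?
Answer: 26397941/477386 ≈ 55.297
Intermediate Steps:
x = 13115 (x = 3 - 11*(-1192) = 3 - 1*(-13112) = 3 + 13112 = 13115)
33510/x + 47995/910 = 33510/13115 + 47995/910 = 33510*(1/13115) + 47995*(1/910) = 6702/2623 + 9599/182 = 26397941/477386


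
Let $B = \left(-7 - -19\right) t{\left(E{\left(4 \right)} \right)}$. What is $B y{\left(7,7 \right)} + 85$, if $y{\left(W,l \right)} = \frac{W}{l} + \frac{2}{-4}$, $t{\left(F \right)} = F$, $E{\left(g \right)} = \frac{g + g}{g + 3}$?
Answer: $\frac{643}{7} \approx 91.857$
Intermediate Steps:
$E{\left(g \right)} = \frac{2 g}{3 + g}$
$y{\left(W,l \right)} = - \frac{1}{2} + \frac{W}{l}$ ($y{\left(W,l \right)} = \frac{W}{l} + 2 \left(- \frac{1}{4}\right) = \frac{W}{l} - \frac{1}{2} = - \frac{1}{2} + \frac{W}{l}$)
$B = \frac{96}{7}$ ($B = \left(-7 - -19\right) 2 \cdot 4 \frac{1}{3 + 4} = \left(-7 + 19\right) 2 \cdot 4 \cdot \frac{1}{7} = 12 \cdot 2 \cdot 4 \cdot \frac{1}{7} = 12 \cdot \frac{8}{7} = \frac{96}{7} \approx 13.714$)
$B y{\left(7,7 \right)} + 85 = \frac{96 \frac{7 - \frac{7}{2}}{7}}{7} + 85 = \frac{96 \cdot \frac{1}{7} \cdot \frac{7}{2}}{7} + 85 = \frac{96}{7} \cdot \frac{1}{2} + 85 = \frac{48}{7} + 85 = \frac{643}{7}$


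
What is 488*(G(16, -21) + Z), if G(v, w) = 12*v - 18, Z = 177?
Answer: 171288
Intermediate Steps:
G(v, w) = -18 + 12*v
488*(G(16, -21) + Z) = 488*((-18 + 12*16) + 177) = 488*((-18 + 192) + 177) = 488*(174 + 177) = 488*351 = 171288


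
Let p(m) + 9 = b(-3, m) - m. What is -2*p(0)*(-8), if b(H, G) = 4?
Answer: -80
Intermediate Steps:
p(m) = -5 - m (p(m) = -9 + (4 - m) = -5 - m)
-2*p(0)*(-8) = -2*(-5 - 1*0)*(-8) = -2*(-5 + 0)*(-8) = -2*(-5)*(-8) = 10*(-8) = -80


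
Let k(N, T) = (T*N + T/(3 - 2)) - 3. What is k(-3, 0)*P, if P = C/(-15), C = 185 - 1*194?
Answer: -9/5 ≈ -1.8000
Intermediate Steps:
C = -9 (C = 185 - 194 = -9)
k(N, T) = -3 + T + N*T (k(N, T) = (N*T + T/1) - 3 = (N*T + 1*T) - 3 = (N*T + T) - 3 = (T + N*T) - 3 = -3 + T + N*T)
P = ⅗ (P = -9/(-15) = -9*(-1/15) = ⅗ ≈ 0.60000)
k(-3, 0)*P = (-3 + 0 - 3*0)*(⅗) = (-3 + 0 + 0)*(⅗) = -3*⅗ = -9/5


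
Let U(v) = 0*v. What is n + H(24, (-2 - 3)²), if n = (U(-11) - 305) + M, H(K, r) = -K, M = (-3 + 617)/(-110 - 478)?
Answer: -97033/294 ≈ -330.04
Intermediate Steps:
U(v) = 0
M = -307/294 (M = 614/(-588) = 614*(-1/588) = -307/294 ≈ -1.0442)
n = -89977/294 (n = (0 - 305) - 307/294 = -305 - 307/294 = -89977/294 ≈ -306.04)
n + H(24, (-2 - 3)²) = -89977/294 - 1*24 = -89977/294 - 24 = -97033/294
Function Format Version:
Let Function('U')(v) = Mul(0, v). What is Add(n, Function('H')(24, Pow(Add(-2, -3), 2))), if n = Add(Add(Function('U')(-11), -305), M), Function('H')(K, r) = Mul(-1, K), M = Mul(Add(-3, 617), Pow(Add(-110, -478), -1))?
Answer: Rational(-97033, 294) ≈ -330.04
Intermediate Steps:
Function('U')(v) = 0
M = Rational(-307, 294) (M = Mul(614, Pow(-588, -1)) = Mul(614, Rational(-1, 588)) = Rational(-307, 294) ≈ -1.0442)
n = Rational(-89977, 294) (n = Add(Add(0, -305), Rational(-307, 294)) = Add(-305, Rational(-307, 294)) = Rational(-89977, 294) ≈ -306.04)
Add(n, Function('H')(24, Pow(Add(-2, -3), 2))) = Add(Rational(-89977, 294), Mul(-1, 24)) = Add(Rational(-89977, 294), -24) = Rational(-97033, 294)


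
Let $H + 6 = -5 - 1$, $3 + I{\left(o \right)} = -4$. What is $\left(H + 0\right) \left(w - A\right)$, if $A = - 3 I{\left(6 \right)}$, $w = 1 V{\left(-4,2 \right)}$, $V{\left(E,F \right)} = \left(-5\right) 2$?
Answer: $372$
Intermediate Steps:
$I{\left(o \right)} = -7$ ($I{\left(o \right)} = -3 - 4 = -7$)
$V{\left(E,F \right)} = -10$
$H = -12$ ($H = -6 - 6 = -12$)
$w = -10$ ($w = 1 \left(-10\right) = -10$)
$A = 21$ ($A = \left(-3\right) \left(-7\right) = 21$)
$\left(H + 0\right) \left(w - A\right) = \left(-12 + 0\right) \left(-10 - 21\right) = - 12 \left(-10 - 21\right) = \left(-12\right) \left(-31\right) = 372$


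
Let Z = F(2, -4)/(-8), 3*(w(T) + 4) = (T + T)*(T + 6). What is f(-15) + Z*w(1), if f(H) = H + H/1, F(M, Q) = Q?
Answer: -89/3 ≈ -29.667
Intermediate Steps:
w(T) = -4 + 2*T*(6 + T)/3 (w(T) = -4 + ((T + T)*(T + 6))/3 = -4 + ((2*T)*(6 + T))/3 = -4 + (2*T*(6 + T))/3 = -4 + 2*T*(6 + T)/3)
f(H) = 2*H (f(H) = H + H*1 = H + H = 2*H)
Z = ½ (Z = -4/(-8) = -4*(-⅛) = ½ ≈ 0.50000)
f(-15) + Z*w(1) = 2*(-15) + (-4 + 4*1 + (⅔)*1²)/2 = -30 + (-4 + 4 + (⅔)*1)/2 = -30 + (-4 + 4 + ⅔)/2 = -30 + (½)*(⅔) = -30 + ⅓ = -89/3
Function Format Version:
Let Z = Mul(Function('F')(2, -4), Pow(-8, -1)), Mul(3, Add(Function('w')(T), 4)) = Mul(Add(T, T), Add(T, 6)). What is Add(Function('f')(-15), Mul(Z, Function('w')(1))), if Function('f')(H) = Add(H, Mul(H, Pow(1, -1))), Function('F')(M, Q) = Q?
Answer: Rational(-89, 3) ≈ -29.667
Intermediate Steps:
Function('w')(T) = Add(-4, Mul(Rational(2, 3), T, Add(6, T))) (Function('w')(T) = Add(-4, Mul(Rational(1, 3), Mul(Add(T, T), Add(T, 6)))) = Add(-4, Mul(Rational(1, 3), Mul(Mul(2, T), Add(6, T)))) = Add(-4, Mul(Rational(1, 3), Mul(2, T, Add(6, T)))) = Add(-4, Mul(Rational(2, 3), T, Add(6, T))))
Function('f')(H) = Mul(2, H) (Function('f')(H) = Add(H, Mul(H, 1)) = Add(H, H) = Mul(2, H))
Z = Rational(1, 2) (Z = Mul(-4, Pow(-8, -1)) = Mul(-4, Rational(-1, 8)) = Rational(1, 2) ≈ 0.50000)
Add(Function('f')(-15), Mul(Z, Function('w')(1))) = Add(Mul(2, -15), Mul(Rational(1, 2), Add(-4, Mul(4, 1), Mul(Rational(2, 3), Pow(1, 2))))) = Add(-30, Mul(Rational(1, 2), Add(-4, 4, Mul(Rational(2, 3), 1)))) = Add(-30, Mul(Rational(1, 2), Add(-4, 4, Rational(2, 3)))) = Add(-30, Mul(Rational(1, 2), Rational(2, 3))) = Add(-30, Rational(1, 3)) = Rational(-89, 3)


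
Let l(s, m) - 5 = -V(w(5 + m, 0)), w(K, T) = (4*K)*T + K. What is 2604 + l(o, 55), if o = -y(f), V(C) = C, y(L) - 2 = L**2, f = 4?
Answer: 2549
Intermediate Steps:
w(K, T) = K + 4*K*T (w(K, T) = 4*K*T + K = K + 4*K*T)
y(L) = 2 + L**2
o = -18 (o = -(2 + 4**2) = -(2 + 16) = -1*18 = -18)
l(s, m) = -m (l(s, m) = 5 - (5 + m)*(1 + 4*0) = 5 - (5 + m)*(1 + 0) = 5 - (5 + m) = 5 + (-5 - m) = -m)
2604 + l(o, 55) = 2604 - 1*55 = 2604 - 55 = 2549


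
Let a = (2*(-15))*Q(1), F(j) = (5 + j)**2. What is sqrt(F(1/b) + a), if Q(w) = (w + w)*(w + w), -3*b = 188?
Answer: 7*I*sqrt(68639)/188 ≈ 9.755*I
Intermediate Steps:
b = -188/3 (b = -1/3*188 = -188/3 ≈ -62.667)
Q(w) = 4*w**2 (Q(w) = (2*w)*(2*w) = 4*w**2)
a = -120 (a = (2*(-15))*(4*1**2) = -120 ≈ -120.00)
sqrt(F(1/b) + a) = sqrt((5 + 1/(-188/3))**2 - 120) = sqrt((5 - 3/188)**2 - 120) = sqrt((937/188)**2 - 120) = sqrt(877969/35344 - 120) = sqrt(-3363311/35344) = 7*I*sqrt(68639)/188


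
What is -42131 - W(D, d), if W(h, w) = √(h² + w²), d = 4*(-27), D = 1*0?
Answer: -42239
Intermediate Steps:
D = 0
d = -108
-42131 - W(D, d) = -42131 - √(0² + (-108)²) = -42131 - √(0 + 11664) = -42131 - √11664 = -42131 - 1*108 = -42131 - 108 = -42239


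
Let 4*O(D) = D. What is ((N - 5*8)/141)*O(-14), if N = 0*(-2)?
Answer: 140/141 ≈ 0.99291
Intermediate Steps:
N = 0
O(D) = D/4
((N - 5*8)/141)*O(-14) = ((0 - 5*8)/141)*((¼)*(-14)) = ((0 - 40)*(1/141))*(-7/2) = -40*1/141*(-7/2) = -40/141*(-7/2) = 140/141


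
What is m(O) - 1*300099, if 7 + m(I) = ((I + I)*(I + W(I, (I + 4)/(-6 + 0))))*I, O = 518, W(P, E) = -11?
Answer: 271780430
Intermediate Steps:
m(I) = -7 + 2*I²*(-11 + I) (m(I) = -7 + ((I + I)*(I - 11))*I = -7 + ((2*I)*(-11 + I))*I = -7 + (2*I*(-11 + I))*I = -7 + 2*I²*(-11 + I))
m(O) - 1*300099 = (-7 - 22*518² + 2*518³) - 1*300099 = (-7 - 22*268324 + 2*138991832) - 300099 = (-7 - 5903128 + 277983664) - 300099 = 272080529 - 300099 = 271780430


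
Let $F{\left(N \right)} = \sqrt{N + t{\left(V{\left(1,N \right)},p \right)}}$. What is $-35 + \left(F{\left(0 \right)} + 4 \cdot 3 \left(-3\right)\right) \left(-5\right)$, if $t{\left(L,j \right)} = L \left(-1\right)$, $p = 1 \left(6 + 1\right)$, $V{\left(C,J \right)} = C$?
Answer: $145 - 5 i \approx 145.0 - 5.0 i$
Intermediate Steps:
$p = 7$ ($p = 1 \cdot 7 = 7$)
$t{\left(L,j \right)} = - L$
$F{\left(N \right)} = \sqrt{-1 + N}$ ($F{\left(N \right)} = \sqrt{N - 1} = \sqrt{-1 + N}$)
$-35 + \left(F{\left(0 \right)} + 4 \cdot 3 \left(-3\right)\right) \left(-5\right) = -35 + \left(\sqrt{-1 + 0} + 4 \cdot 3 \left(-3\right)\right) \left(-5\right) = -35 + \left(\sqrt{-1} + 12 \left(-3\right)\right) \left(-5\right) = -35 + \left(i - 36\right) \left(-5\right) = -35 + \left(-36 + i\right) \left(-5\right) = -35 + \left(180 - 5 i\right) = 145 - 5 i$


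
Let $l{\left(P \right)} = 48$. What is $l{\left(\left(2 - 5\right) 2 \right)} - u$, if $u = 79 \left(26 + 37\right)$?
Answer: $-4929$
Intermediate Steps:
$u = 4977$ ($u = 79 \cdot 63 = 4977$)
$l{\left(\left(2 - 5\right) 2 \right)} - u = 48 - 4977 = -4929$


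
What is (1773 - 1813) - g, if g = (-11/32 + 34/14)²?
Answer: -2225129/50176 ≈ -44.346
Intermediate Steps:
g = 218089/50176 (g = (-11*1/32 + 34*(1/14))² = (-11/32 + 17/7)² = (467/224)² = 218089/50176 ≈ 4.3465)
(1773 - 1813) - g = (1773 - 1813) - 1*218089/50176 = -40 - 218089/50176 = -2225129/50176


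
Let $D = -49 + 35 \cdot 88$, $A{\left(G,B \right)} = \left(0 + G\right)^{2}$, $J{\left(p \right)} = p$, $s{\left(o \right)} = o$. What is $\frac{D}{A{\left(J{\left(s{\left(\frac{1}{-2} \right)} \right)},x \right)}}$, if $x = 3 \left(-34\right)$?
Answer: $12124$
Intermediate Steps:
$x = -102$
$A{\left(G,B \right)} = G^{2}$
$D = 3031$ ($D = -49 + 3080 = 3031$)
$\frac{D}{A{\left(J{\left(s{\left(\frac{1}{-2} \right)} \right)},x \right)}} = \frac{3031}{\left(\frac{1}{-2}\right)^{2}} = \frac{3031}{\left(- \frac{1}{2}\right)^{2}} = 3031 \frac{1}{\frac{1}{4}} = 3031 \cdot 4 = 12124$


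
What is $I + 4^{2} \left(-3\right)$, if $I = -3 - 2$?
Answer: $-53$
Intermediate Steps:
$I = -5$ ($I = -3 - 2 = -5$)
$I + 4^{2} \left(-3\right) = -5 + 4^{2} \left(-3\right) = -5 + 16 \left(-3\right) = -5 - 48 = -53$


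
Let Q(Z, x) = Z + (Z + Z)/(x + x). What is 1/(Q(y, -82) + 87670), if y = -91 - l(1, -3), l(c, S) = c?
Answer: 41/3590744 ≈ 1.1418e-5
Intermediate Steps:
y = -92 (y = -91 - 1*1 = -91 - 1 = -92)
Q(Z, x) = Z + Z/x (Q(Z, x) = Z + (2*Z)/((2*x)) = Z + (2*Z)*(1/(2*x)) = Z + Z/x)
1/(Q(y, -82) + 87670) = 1/((-92 - 92/(-82)) + 87670) = 1/((-92 - 92*(-1/82)) + 87670) = 1/((-92 + 46/41) + 87670) = 1/(-3726/41 + 87670) = 1/(3590744/41) = 41/3590744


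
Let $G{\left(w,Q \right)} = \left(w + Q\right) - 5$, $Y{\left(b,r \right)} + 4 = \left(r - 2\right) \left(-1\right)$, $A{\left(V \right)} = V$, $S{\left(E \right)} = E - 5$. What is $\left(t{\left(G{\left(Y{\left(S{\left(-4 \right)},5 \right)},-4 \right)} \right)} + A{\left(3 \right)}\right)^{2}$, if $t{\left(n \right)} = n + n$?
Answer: $841$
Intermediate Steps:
$S{\left(E \right)} = -5 + E$ ($S{\left(E \right)} = E - 5 = -5 + E$)
$Y{\left(b,r \right)} = -2 - r$ ($Y{\left(b,r \right)} = -4 + \left(r - 2\right) \left(-1\right) = -4 + \left(-2 + r\right) \left(-1\right) = -4 - \left(-2 + r\right) = -2 - r$)
$G{\left(w,Q \right)} = -5 + Q + w$ ($G{\left(w,Q \right)} = \left(Q + w\right) - 5 = -5 + Q + w$)
$t{\left(n \right)} = 2 n$
$\left(t{\left(G{\left(Y{\left(S{\left(-4 \right)},5 \right)},-4 \right)} \right)} + A{\left(3 \right)}\right)^{2} = \left(2 \left(-5 - 4 - 7\right) + 3\right)^{2} = \left(2 \left(-16\right) + 3\right)^{2} = \left(-32 + 3\right)^{2} = \left(-29\right)^{2} = 841$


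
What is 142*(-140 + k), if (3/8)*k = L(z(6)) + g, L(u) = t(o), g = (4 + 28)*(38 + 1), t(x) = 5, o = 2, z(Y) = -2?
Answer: 1363768/3 ≈ 4.5459e+5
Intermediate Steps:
g = 1248 (g = 32*39 = 1248)
L(u) = 5
k = 10024/3 (k = 8*(5 + 1248)/3 = (8/3)*1253 = 10024/3 ≈ 3341.3)
142*(-140 + k) = 142*(-140 + 10024/3) = 142*(9604/3) = 1363768/3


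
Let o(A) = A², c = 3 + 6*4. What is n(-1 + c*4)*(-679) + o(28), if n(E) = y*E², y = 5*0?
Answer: 784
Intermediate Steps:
c = 27 (c = 3 + 24 = 27)
y = 0
n(E) = 0 (n(E) = 0*E² = 0)
n(-1 + c*4)*(-679) + o(28) = 0*(-679) + 28² = 0 + 784 = 784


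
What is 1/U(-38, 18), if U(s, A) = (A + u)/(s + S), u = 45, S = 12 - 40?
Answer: -22/21 ≈ -1.0476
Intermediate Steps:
S = -28
U(s, A) = (45 + A)/(-28 + s) (U(s, A) = (A + 45)/(s - 28) = (45 + A)/(-28 + s))
1/U(-38, 18) = 1/((45 + 18)/(-28 - 38)) = 1/(63/(-66)) = 1/(-1/66*63) = 1/(-21/22) = -22/21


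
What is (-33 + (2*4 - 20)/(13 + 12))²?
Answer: 700569/625 ≈ 1120.9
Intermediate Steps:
(-33 + (2*4 - 20)/(13 + 12))² = (-33 + (8 - 20)/25)² = (-33 - 12*1/25)² = (-33 - 12/25)² = (-837/25)² = 700569/625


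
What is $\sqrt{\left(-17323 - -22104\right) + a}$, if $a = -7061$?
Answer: $2 i \sqrt{570} \approx 47.749 i$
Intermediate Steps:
$\sqrt{\left(-17323 - -22104\right) + a} = \sqrt{\left(-17323 - -22104\right) - 7061} = \sqrt{\left(-17323 + 22104\right) - 7061} = \sqrt{4781 - 7061} = \sqrt{-2280} = 2 i \sqrt{570}$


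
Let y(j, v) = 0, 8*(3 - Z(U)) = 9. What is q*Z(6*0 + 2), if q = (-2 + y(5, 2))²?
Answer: 15/2 ≈ 7.5000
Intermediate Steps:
Z(U) = 15/8 (Z(U) = 3 - ⅛*9 = 3 - 9/8 = 15/8)
q = 4 (q = (-2 + 0)² = (-2)² = 4)
q*Z(6*0 + 2) = 4*(15/8) = 15/2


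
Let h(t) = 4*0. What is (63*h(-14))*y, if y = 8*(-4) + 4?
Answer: 0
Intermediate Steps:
h(t) = 0
y = -28 (y = -32 + 4 = -28)
(63*h(-14))*y = (63*0)*(-28) = 0*(-28) = 0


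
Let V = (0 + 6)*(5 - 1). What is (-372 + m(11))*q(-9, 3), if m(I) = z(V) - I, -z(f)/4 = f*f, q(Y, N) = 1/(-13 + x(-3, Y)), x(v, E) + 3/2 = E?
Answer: 5374/47 ≈ 114.34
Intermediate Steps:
x(v, E) = -3/2 + E
q(Y, N) = 1/(-29/2 + Y) (q(Y, N) = 1/(-13 + (-3/2 + Y)) = 1/(-29/2 + Y))
V = 24 (V = 6*4 = 24)
z(f) = -4*f**2 (z(f) = -4*f*f = -4*f**2)
m(I) = -2304 - I (m(I) = -4*24**2 - I = -4*576 - I = -2304 - I)
(-372 + m(11))*q(-9, 3) = (-372 + (-2304 - 1*11))*(2/(-29 + 2*(-9))) = (-372 + (-2304 - 11))*(2/(-29 - 18)) = (-372 - 2315)*(2/(-47)) = -5374*(-1)/47 = -2687*(-2/47) = 5374/47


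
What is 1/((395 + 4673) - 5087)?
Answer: -1/19 ≈ -0.052632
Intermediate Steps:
1/((395 + 4673) - 5087) = 1/(5068 - 5087) = 1/(-19) = -1/19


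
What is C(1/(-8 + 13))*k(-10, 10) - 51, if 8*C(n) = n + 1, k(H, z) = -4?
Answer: -258/5 ≈ -51.600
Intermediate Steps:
C(n) = ⅛ + n/8 (C(n) = (n + 1)/8 = (1 + n)/8 = ⅛ + n/8)
C(1/(-8 + 13))*k(-10, 10) - 51 = (⅛ + 1/(8*(-8 + 13)))*(-4) - 51 = (⅛ + (⅛)/5)*(-4) - 51 = (⅛ + (⅛)*(⅕))*(-4) - 51 = (⅛ + 1/40)*(-4) - 51 = (3/20)*(-4) - 51 = -⅗ - 51 = -258/5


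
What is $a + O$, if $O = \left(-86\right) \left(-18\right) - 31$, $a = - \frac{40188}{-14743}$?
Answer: $\frac{22405319}{14743} \approx 1519.7$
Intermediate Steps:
$a = \frac{40188}{14743}$ ($a = \left(-40188\right) \left(- \frac{1}{14743}\right) = \frac{40188}{14743} \approx 2.7259$)
$O = 1517$ ($O = 1548 - 31 = 1517$)
$a + O = \frac{40188}{14743} + 1517 = \frac{22405319}{14743}$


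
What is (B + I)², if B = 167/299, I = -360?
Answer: 11550445729/89401 ≈ 1.2920e+5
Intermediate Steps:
B = 167/299 (B = 167*(1/299) = 167/299 ≈ 0.55853)
(B + I)² = (167/299 - 360)² = (-107473/299)² = 11550445729/89401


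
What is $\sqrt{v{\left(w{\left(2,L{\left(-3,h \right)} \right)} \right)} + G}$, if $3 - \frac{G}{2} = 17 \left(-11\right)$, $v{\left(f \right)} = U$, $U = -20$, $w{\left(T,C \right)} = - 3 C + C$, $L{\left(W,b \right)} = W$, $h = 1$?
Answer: $6 \sqrt{10} \approx 18.974$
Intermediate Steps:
$w{\left(T,C \right)} = - 2 C$
$v{\left(f \right)} = -20$
$G = 380$ ($G = 6 - 2 \cdot 17 \left(-11\right) = 6 - -374 = 6 + 374 = 380$)
$\sqrt{v{\left(w{\left(2,L{\left(-3,h \right)} \right)} \right)} + G} = \sqrt{-20 + 380} = \sqrt{360} = 6 \sqrt{10}$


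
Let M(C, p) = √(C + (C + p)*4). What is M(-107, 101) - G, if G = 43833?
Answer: -43833 + I*√131 ≈ -43833.0 + 11.446*I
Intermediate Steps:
M(C, p) = √(4*p + 5*C) (M(C, p) = √(C + (4*C + 4*p)) = √(4*p + 5*C))
M(-107, 101) - G = √(4*101 + 5*(-107)) - 1*43833 = √(404 - 535) - 43833 = √(-131) - 43833 = I*√131 - 43833 = -43833 + I*√131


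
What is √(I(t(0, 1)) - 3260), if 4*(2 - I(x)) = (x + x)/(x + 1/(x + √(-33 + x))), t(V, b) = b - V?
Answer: √((-13033 - 26068*I*√2)/(1 + 2*I*√2))/2 ≈ 0.00068818 - 57.083*I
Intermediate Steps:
I(x) = 2 - x/(2*(x + 1/(x + √(-33 + x)))) (I(x) = 2 - (x + x)/(4*(x + 1/(x + √(-33 + x)))) = 2 - 2*x/(4*(x + 1/(x + √(-33 + x)))) = 2 - x/(2*(x + 1/(x + √(-33 + x)))))
√(I(t(0, 1)) - 3260) = √((4 + 3*(1 - 1*0)² + 3*(1 - 1*0)*√(-33 + (1 - 1*0)))/(2*(1 + (1 - 1*0)² + (1 - 1*0)*√(-33 + (1 - 1*0)))) - 3260) = √((4 + 3*(1 + 0)² + 3*(1 + 0)*√(-33 + (1 + 0)))/(2*(1 + (1 + 0)² + (1 + 0)*√(-33 + (1 + 0)))) - 3260) = √((4 + 3*1² + 3*1*√(-33 + 1))/(2*(1 + 1² + 1*√(-33 + 1))) - 3260) = √((4 + 3*1 + 3*1*√(-32))/(2*(1 + 1 + 1*√(-32))) - 3260) = √((4 + 3 + 3*1*(4*I*√2))/(2*(1 + 1 + 1*(4*I*√2))) - 3260) = √((4 + 3 + 12*I*√2)/(2*(1 + 1 + 4*I*√2)) - 3260) = √((7 + 12*I*√2)/(2*(2 + 4*I*√2)) - 3260) = √(-3260 + (7 + 12*I*√2)/(2*(2 + 4*I*√2)))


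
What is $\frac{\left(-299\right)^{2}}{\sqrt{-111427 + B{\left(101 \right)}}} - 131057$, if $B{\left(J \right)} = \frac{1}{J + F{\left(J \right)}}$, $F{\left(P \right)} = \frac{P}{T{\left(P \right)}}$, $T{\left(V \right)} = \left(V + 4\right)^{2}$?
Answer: $-131057 - \frac{89401 i \sqrt{138187615601092402}}{124087993277} \approx -1.3106 \cdot 10^{5} - 267.82 i$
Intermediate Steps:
$T{\left(V \right)} = \left(4 + V\right)^{2}$
$F{\left(P \right)} = \frac{P}{\left(4 + P\right)^{2}}$
$B{\left(J \right)} = \frac{1}{J + \frac{J}{\left(4 + J\right)^{2}}}$
$\frac{\left(-299\right)^{2}}{\sqrt{-111427 + B{\left(101 \right)}}} - 131057 = \frac{\left(-299\right)^{2}}{\sqrt{-111427 + \frac{\left(4 + 101\right)^{2}}{101 \left(1 + \left(4 + 101\right)^{2}\right)}}} - 131057 = \frac{89401}{\sqrt{-111427 + \frac{105^{2}}{101 \left(1 + 105^{2}\right)}}} - 131057 = \frac{89401}{\sqrt{-111427 + \frac{1}{101} \frac{1}{1 + 11025} \cdot 11025}} - 131057 = \frac{89401}{\sqrt{-111427 + \frac{1}{101} \cdot \frac{1}{11026} \cdot 11025}} - 131057 = \frac{89401}{\sqrt{-111427 + \frac{11025}{1113626}}} - 131057 = \frac{89401}{\sqrt{- \frac{124087993277}{1113626}}} - 131057 = \frac{89401}{\frac{1}{1113626} i \sqrt{138187615601092402}} - 131057 = 89401 \left(- \frac{i \sqrt{138187615601092402}}{124087993277}\right) - 131057 = - \frac{89401 i \sqrt{138187615601092402}}{124087993277} - 131057 = -131057 - \frac{89401 i \sqrt{138187615601092402}}{124087993277}$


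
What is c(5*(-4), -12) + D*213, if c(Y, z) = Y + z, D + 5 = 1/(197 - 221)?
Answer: -8847/8 ≈ -1105.9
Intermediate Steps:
D = -121/24 (D = -5 + 1/(197 - 221) = -5 + 1/(-24) = -5 - 1/24 = -121/24 ≈ -5.0417)
c(5*(-4), -12) + D*213 = (5*(-4) - 12) - 121/24*213 = (-20 - 12) - 8591/8 = -32 - 8591/8 = -8847/8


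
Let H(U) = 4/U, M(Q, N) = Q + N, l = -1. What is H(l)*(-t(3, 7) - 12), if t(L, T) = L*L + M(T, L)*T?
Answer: 364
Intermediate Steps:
M(Q, N) = N + Q
t(L, T) = L² + T*(L + T) (t(L, T) = L*L + (L + T)*T = L² + T*(L + T))
H(l)*(-t(3, 7) - 12) = (4/(-1))*(-(3² + 7*(3 + 7)) - 12) = (4*(-1))*(-(9 + 7*10) - 12) = -4*(-(9 + 70) - 12) = -4*(-1*79 - 12) = -4*(-79 - 12) = -4*(-91) = 364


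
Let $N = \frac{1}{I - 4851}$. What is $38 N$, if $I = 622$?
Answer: $- \frac{38}{4229} \approx -0.0089856$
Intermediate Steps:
$N = - \frac{1}{4229}$ ($N = \frac{1}{622 - 4851} = \frac{1}{-4229} = - \frac{1}{4229} \approx -0.00023646$)
$38 N = 38 \left(- \frac{1}{4229}\right) = - \frac{38}{4229}$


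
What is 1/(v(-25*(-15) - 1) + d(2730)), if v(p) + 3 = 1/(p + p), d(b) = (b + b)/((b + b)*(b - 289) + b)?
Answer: -3652484/10951073 ≈ -0.33353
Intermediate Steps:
d(b) = 2*b/(b + 2*b*(-289 + b)) (d(b) = (2*b)/((2*b)*(-289 + b) + b) = (2*b)/(2*b*(-289 + b) + b) = (2*b)/(b + 2*b*(-289 + b)) = 2*b/(b + 2*b*(-289 + b)))
v(p) = -3 + 1/(2*p) (v(p) = -3 + 1/(p + p) = -3 + 1/(2*p))
1/(v(-25*(-15) - 1) + d(2730)) = 1/((-3 + 1/(2*(-25*(-15) - 1))) + 2/(-577 + 2*2730)) = 1/((-3 + 1/(2*(375 - 1))) + 2/(-577 + 5460)) = 1/((-3 + (½)/374) + 2/4883) = 1/((-3 + (½)*(1/374)) + 2*(1/4883)) = 1/((-3 + 1/748) + 2/4883) = 1/(-2243/748 + 2/4883) = 1/(-10951073/3652484) = -3652484/10951073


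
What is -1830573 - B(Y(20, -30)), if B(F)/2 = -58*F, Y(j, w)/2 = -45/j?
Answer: -1831095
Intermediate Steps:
Y(j, w) = -90/j (Y(j, w) = 2*(-45/j) = -90/j)
B(F) = -116*F (B(F) = 2*(-58*F) = -116*F)
-1830573 - B(Y(20, -30)) = -1830573 - (-116)*(-90/20) = -1830573 - (-116)*(-90*1/20) = -1830573 - (-116)*(-9)/2 = -1830573 - 1*522 = -1830573 - 522 = -1831095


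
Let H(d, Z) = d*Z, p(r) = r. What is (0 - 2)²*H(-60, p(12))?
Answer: -2880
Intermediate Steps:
H(d, Z) = Z*d
(0 - 2)²*H(-60, p(12)) = (0 - 2)²*(12*(-60)) = (-2)²*(-720) = 4*(-720) = -2880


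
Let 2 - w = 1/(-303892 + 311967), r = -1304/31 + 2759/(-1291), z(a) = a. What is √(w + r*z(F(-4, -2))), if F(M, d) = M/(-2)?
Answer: I*√360953757934559843/64633915 ≈ 9.2953*I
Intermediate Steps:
F(M, d) = -M/2 (F(M, d) = M*(-½) = -M/2)
r = -1768993/40021 (r = -1304*1/31 + 2759*(-1/1291) = -1304/31 - 2759/1291 = -1768993/40021 ≈ -44.202)
w = 16149/8075 (w = 2 - 1/(-303892 + 311967) = 2 - 1/8075 = 16149/8075 ≈ 1.9999)
√(w + r*z(F(-4, -2))) = √(16149/8075 - (-1768993)*(-4)/80042) = √(16149/8075 - 1768993/40021*2) = √(16149/8075 - 3537986/40021) = √(-27922937821/323169575) = I*√360953757934559843/64633915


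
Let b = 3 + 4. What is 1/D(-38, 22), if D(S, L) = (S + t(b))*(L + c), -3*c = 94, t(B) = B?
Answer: 3/868 ≈ 0.0034562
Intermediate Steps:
b = 7
c = -94/3 (c = -⅓*94 = -94/3 ≈ -31.333)
D(S, L) = (7 + S)*(-94/3 + L) (D(S, L) = (S + 7)*(L - 94/3) = (7 + S)*(-94/3 + L))
1/D(-38, 22) = 1/(-658/3 + 7*22 - 94/3*(-38) + 22*(-38)) = 1/(-658/3 + 154 + 3572/3 - 836) = 1/(868/3) = 3/868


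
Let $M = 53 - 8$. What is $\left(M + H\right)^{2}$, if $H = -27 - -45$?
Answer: $3969$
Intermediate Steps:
$H = 18$ ($H = -27 + 45 = 18$)
$M = 45$ ($M = 53 - 8 = 45$)
$\left(M + H\right)^{2} = \left(45 + 18\right)^{2} = 63^{2} = 3969$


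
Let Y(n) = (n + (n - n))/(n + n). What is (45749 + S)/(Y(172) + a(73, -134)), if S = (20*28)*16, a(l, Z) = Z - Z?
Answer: 109418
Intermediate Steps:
a(l, Z) = 0
Y(n) = 1/2 (Y(n) = (n + 0)/((2*n)) = n*(1/(2*n)) = 1/2)
S = 8960 (S = 560*16 = 8960)
(45749 + S)/(Y(172) + a(73, -134)) = (45749 + 8960)/(1/2 + 0) = 54709/(1/2) = 54709*2 = 109418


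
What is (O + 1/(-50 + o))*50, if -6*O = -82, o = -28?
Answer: 8875/13 ≈ 682.69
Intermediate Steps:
O = 41/3 (O = -1/6*(-82) = 41/3 ≈ 13.667)
(O + 1/(-50 + o))*50 = (41/3 + 1/(-50 - 28))*50 = (41/3 + 1/(-78))*50 = (41/3 - 1/78)*50 = (355/26)*50 = 8875/13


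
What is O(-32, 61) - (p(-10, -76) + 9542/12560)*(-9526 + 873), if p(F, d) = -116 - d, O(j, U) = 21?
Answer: -2132218257/6280 ≈ -3.3953e+5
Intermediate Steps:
O(-32, 61) - (p(-10, -76) + 9542/12560)*(-9526 + 873) = 21 - ((-116 - 1*(-76)) + 9542/12560)*(-9526 + 873) = 21 - ((-116 + 76) + 9542*(1/12560))*(-8653) = 21 - (-40 + 4771/6280)*(-8653) = 21 - (-246429)*(-8653)/6280 = 21 - 1*2132350137/6280 = 21 - 2132350137/6280 = -2132218257/6280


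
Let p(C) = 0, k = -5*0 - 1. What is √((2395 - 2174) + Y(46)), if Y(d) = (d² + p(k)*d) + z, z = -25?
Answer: 34*√2 ≈ 48.083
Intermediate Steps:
k = -1 (k = 0 - 1 = -1)
Y(d) = -25 + d² (Y(d) = (d² + 0*d) - 25 = (d² + 0) - 25 = d² - 25 = -25 + d²)
√((2395 - 2174) + Y(46)) = √((2395 - 2174) + (-25 + 46²)) = √(221 + (-25 + 2116)) = √(221 + 2091) = √2312 = 34*√2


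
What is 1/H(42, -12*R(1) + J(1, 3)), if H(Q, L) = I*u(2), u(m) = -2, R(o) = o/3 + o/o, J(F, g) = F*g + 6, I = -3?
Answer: ⅙ ≈ 0.16667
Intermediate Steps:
J(F, g) = 6 + F*g
R(o) = 1 + o/3 (R(o) = o*(⅓) + 1 = o/3 + 1 = 1 + o/3)
H(Q, L) = 6 (H(Q, L) = -3*(-2) = 6)
1/H(42, -12*R(1) + J(1, 3)) = 1/6 = ⅙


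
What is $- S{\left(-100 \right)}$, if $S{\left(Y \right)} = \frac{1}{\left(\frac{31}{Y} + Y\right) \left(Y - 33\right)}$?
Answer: $- \frac{100}{1334123} \approx -7.4956 \cdot 10^{-5}$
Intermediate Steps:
$S{\left(Y \right)} = \frac{1}{\left(-33 + Y\right) \left(Y + \frac{31}{Y}\right)}$ ($S{\left(Y \right)} = \frac{1}{\left(Y + \frac{31}{Y}\right) \left(-33 + Y\right)} = \frac{1}{\left(-33 + Y\right) \left(Y + \frac{31}{Y}\right)}$)
$- S{\left(-100 \right)} = - \frac{-100}{-1023 + \left(-100\right)^{3} - 33 \left(-100\right)^{2} + 31 \left(-100\right)} = - \frac{-100}{-1023 - 1000000 - 330000 - 3100} = - \frac{-100}{-1334123} = - \frac{\left(-100\right) \left(-1\right)}{1334123} = \left(-1\right) \frac{100}{1334123} = - \frac{100}{1334123}$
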